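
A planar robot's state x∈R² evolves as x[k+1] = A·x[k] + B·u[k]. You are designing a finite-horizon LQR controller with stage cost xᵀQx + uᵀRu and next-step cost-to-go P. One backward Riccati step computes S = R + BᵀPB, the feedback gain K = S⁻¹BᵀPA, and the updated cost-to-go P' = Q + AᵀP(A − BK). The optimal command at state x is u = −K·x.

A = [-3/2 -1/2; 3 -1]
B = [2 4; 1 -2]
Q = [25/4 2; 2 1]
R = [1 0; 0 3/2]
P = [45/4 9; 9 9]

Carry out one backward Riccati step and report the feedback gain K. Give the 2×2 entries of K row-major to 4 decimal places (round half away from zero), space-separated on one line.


1.0027 -0.5810 -0.7986 0.1406

BᵀP = [31.5000 27.0000; 27.0000 18.0000]
S = R + BᵀPB = [1 0; 0 3/2] + [90.0000 72.0000; 72.0000 72.0000] = [91.0000 72.0000; 72.0000 73.5000]
BᵀPA = [33.7500 -42.7500; 13.5000 -31.5000]
K = S⁻¹·BᵀPA = [1.0027 -0.5810; -0.7986 0.1406]
A−BK = [-0.3111 0.0997; 0.4000 -0.1378]
AᵀP(A−BK) = [2.2511 -0.8513; -0.8513 0.4027]
P' = Q + AᵀP(A−BK) = [8.5011 1.1487; 1.1487 1.4027]
tr(P') = 9.9038


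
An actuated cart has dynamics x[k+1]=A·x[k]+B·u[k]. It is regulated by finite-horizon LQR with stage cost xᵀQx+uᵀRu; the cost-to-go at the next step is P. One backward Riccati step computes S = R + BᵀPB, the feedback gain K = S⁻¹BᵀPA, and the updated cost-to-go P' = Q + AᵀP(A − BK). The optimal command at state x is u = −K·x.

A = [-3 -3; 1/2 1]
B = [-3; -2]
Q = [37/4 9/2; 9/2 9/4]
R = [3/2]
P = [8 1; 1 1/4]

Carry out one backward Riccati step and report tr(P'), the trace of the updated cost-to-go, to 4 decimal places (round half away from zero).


BᵀP = [-26.0000 -3.5000]
S = R + BᵀPB = [3/2] + [85.0000] = [86.5000]
BᵀPA = [76.2500 74.5000]
K = S⁻¹·BᵀPA = [0.8815 0.8613]
A−BK = [-0.3555 -0.4162; 2.2630 2.7225]
AᵀP(A−BK) = [1.8479 1.9530; 1.9530 2.0853]
P' = Q + AᵀP(A−BK) = [11.0979 6.4530; 6.4530 4.3353]
tr(P') = 15.4332

15.4332


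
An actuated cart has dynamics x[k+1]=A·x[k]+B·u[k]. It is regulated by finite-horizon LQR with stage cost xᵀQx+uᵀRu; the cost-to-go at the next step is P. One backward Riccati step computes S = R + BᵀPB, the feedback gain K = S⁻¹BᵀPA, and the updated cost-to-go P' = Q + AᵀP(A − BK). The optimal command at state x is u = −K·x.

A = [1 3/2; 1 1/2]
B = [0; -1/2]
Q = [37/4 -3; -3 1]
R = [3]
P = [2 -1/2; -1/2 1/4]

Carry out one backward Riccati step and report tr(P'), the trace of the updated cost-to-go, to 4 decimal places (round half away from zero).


15.2755

BᵀP = [0.2500 -0.1250]
S = R + BᵀPB = [3] + [0.0625] = [3.0625]
BᵀPA = [0.1250 0.3125]
K = S⁻¹·BᵀPA = [0.0408 0.1020]
A−BK = [1.0000 1.5000; 1.0204 0.5510]
AᵀP(A−BK) = [1.2449 2.1122; 2.1122 3.7806]
P' = Q + AᵀP(A−BK) = [10.4949 -0.8878; -0.8878 4.7806]
tr(P') = 15.2755


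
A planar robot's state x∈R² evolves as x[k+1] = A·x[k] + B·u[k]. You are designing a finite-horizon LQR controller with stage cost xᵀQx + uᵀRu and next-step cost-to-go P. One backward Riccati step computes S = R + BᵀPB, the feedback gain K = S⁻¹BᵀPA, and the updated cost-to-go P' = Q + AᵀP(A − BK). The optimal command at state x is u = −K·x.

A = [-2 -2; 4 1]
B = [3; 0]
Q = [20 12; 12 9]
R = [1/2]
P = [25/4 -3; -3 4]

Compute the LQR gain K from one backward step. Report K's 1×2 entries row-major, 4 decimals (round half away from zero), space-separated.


-1.2952 -0.8194

BᵀP = [18.7500 -9.0000]
S = R + BᵀPB = [1/2] + [56.2500] = [56.7500]
BᵀPA = [-73.5000 -46.5000]
K = S⁻¹·BᵀPA = [-1.2952 -0.8194]
A−BK = [1.8855 0.4581; 4.0000 1.0000]
AᵀP(A−BK) = [41.8062 10.7753; 10.7753 2.8987]
P' = Q + AᵀP(A−BK) = [61.8062 22.7753; 22.7753 11.8987]
tr(P') = 73.7048


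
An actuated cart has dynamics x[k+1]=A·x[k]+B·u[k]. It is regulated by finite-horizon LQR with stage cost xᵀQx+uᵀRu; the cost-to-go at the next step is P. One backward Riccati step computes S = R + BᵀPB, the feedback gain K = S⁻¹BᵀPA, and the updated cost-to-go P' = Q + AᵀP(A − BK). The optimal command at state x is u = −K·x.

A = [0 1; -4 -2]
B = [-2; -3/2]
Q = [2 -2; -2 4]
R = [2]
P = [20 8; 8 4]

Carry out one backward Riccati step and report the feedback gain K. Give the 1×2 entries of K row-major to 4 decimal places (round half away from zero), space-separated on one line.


BᵀP = [-52.0000 -22.0000]
S = R + BᵀPB = [2] + [137.0000] = [139.0000]
BᵀPA = [88.0000 -8.0000]
K = S⁻¹·BᵀPA = [0.6331 -0.0576]
A−BK = [1.2662 0.8849; -3.0504 -2.0863]
AᵀP(A−BK) = [8.2878 5.0647; 5.0647 3.5396]
P' = Q + AᵀP(A−BK) = [10.2878 3.0647; 3.0647 7.5396]
tr(P') = 17.8273

0.6331 -0.0576


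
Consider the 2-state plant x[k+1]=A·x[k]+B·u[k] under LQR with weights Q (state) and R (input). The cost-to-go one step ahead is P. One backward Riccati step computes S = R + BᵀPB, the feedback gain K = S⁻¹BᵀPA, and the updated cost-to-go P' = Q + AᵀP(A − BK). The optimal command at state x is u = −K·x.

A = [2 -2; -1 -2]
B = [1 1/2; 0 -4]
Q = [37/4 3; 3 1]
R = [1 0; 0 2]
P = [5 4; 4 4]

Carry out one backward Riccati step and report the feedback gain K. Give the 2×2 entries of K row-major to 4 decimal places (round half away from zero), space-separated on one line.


BᵀP = [5.0000 4.0000; -13.5000 -14.0000]
S = R + BᵀPB = [1 0; 0 2] + [5.0000 -13.5000; -13.5000 49.2500] = [6.0000 -13.5000; -13.5000 51.2500]
BᵀPA = [6.0000 -18.0000; -13.0000 55.0000]
K = S⁻¹·BᵀPA = [1.0539 -1.4371; 0.0240 0.6946]
A−BK = [0.9341 -0.9102; -0.9042 0.7784]
AᵀP(A−BK) = [1.9880 -2.3473; -2.3473 3.9281]
P' = Q + AᵀP(A−BK) = [11.2380 0.6527; 0.6527 4.9281]
tr(P') = 16.1662

1.0539 -1.4371 0.0240 0.6946


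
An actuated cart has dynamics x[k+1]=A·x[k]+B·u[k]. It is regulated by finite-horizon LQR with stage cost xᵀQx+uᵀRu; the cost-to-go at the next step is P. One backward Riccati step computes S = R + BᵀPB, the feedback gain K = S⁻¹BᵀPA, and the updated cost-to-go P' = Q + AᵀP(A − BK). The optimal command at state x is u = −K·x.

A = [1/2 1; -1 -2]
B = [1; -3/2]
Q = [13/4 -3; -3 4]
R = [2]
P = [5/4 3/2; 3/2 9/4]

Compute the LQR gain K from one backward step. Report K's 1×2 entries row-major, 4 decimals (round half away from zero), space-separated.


0.3607 0.7213

BᵀP = [-1.0000 -1.8750]
S = R + BᵀPB = [2] + [1.8125] = [3.8125]
BᵀPA = [1.3750 2.7500]
K = S⁻¹·BᵀPA = [0.3607 0.7213]
A−BK = [0.1393 0.2787; -0.4590 -0.9180]
AᵀP(A−BK) = [0.5666 1.1332; 1.1332 2.2664]
P' = Q + AᵀP(A−BK) = [3.8166 -1.8668; -1.8668 6.2664]
tr(P') = 10.0830


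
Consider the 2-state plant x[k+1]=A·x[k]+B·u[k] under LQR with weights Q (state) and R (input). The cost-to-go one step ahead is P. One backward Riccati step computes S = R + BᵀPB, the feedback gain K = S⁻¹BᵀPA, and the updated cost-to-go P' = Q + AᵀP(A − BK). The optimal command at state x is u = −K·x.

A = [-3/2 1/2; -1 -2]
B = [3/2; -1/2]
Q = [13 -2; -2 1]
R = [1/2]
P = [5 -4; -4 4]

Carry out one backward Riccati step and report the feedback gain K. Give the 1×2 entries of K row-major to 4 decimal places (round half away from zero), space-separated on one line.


BᵀP = [9.5000 -8.0000]
S = R + BᵀPB = [1/2] + [18.2500] = [18.7500]
BᵀPA = [-6.2500 20.7500]
K = S⁻¹·BᵀPA = [-0.3333 1.1067]
A−BK = [-1.0000 -1.1600; -1.1667 -1.4467]
AᵀP(A−BK) = [1.1667 1.1667; 1.1667 2.2867]
P' = Q + AᵀP(A−BK) = [14.1667 -0.8333; -0.8333 3.2867]
tr(P') = 17.4533

-0.3333 1.1067


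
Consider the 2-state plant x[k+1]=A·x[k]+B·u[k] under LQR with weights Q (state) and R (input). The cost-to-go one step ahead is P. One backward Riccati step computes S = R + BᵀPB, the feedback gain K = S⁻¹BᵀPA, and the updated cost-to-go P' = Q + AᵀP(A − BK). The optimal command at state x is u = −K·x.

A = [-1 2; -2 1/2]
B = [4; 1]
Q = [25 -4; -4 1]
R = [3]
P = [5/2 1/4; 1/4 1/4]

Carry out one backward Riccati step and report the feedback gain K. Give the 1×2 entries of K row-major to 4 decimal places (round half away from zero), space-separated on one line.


-0.2818 0.4669

BᵀP = [10.2500 1.2500]
S = R + BᵀPB = [3] + [42.2500] = [45.2500]
BᵀPA = [-12.7500 21.1250]
K = S⁻¹·BᵀPA = [-0.2818 0.4669]
A−BK = [0.1271 0.1326; -1.7182 0.0331]
AᵀP(A−BK) = [0.9075 -0.4227; -0.4227 0.7003]
P' = Q + AᵀP(A−BK) = [25.9075 -4.4227; -4.4227 1.7003]
tr(P') = 27.6077


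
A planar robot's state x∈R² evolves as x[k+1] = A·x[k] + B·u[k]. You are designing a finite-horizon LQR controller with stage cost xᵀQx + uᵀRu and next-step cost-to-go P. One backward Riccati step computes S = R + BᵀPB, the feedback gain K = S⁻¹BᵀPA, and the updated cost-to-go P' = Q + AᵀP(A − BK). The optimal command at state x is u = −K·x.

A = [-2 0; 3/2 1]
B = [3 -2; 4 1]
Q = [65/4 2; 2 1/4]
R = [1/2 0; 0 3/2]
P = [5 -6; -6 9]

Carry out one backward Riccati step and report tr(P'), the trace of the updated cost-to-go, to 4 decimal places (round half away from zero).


BᵀP = [-9.0000 18.0000; -16.0000 21.0000]
S = R + BᵀPB = [1/2 0; 0 3/2] + [45.0000 36.0000; 36.0000 53.0000] = [45.5000 36.0000; 36.0000 54.5000]
BᵀPA = [45.0000 18.0000; 63.5000 21.0000]
K = S⁻¹·BᵀPA = [0.1407 0.1901; 1.0722 0.2598]
A−BK = [-0.2775 -0.0507; -0.1348 -0.0201]
AᵀP(A−BK) = [1.8341 0.4514; 0.4514 0.1235]
P' = Q + AᵀP(A−BK) = [18.0841 2.4514; 2.4514 0.3735]
tr(P') = 18.4576

18.4576


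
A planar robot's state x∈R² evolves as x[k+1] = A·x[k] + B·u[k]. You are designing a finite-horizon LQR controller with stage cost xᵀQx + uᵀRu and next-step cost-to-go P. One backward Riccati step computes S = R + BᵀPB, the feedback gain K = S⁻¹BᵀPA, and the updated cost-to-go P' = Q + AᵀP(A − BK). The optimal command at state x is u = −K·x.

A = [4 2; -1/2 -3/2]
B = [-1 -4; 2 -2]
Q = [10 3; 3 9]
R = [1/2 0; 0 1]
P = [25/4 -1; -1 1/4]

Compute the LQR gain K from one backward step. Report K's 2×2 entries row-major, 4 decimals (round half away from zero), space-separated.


BᵀP = [-8.2500 1.5000; -23.0000 3.5000]
S = R + BᵀPB = [1/2 0; 0 1] + [11.2500 30.0000; 30.0000 85.0000] = [11.7500 30.0000; 30.0000 86.0000]
BᵀPA = [-33.7500 -18.7500; -93.7500 -51.2500]
K = S⁻¹·BᵀPA = [-0.8145 -0.6787; -0.8060 -0.3592]
A−BK = [-0.0385 -0.1154; -0.4830 -0.8609]
AᵀP(A−BK) = [1.0117 0.6087; 0.6087 0.4292]
P' = Q + AᵀP(A−BK) = [11.0117 3.6087; 3.6087 9.4292]
tr(P') = 20.4409

-0.8145 -0.6787 -0.8060 -0.3592


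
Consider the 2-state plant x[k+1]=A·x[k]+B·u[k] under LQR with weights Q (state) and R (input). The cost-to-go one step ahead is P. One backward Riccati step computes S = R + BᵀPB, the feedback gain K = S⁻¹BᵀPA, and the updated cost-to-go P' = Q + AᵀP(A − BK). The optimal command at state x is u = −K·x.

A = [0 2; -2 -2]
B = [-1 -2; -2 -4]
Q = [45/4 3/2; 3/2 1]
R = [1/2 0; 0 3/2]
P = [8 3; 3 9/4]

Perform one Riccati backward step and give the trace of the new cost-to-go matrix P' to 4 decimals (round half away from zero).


BᵀP = [-14.0000 -7.5000; -28.0000 -15.0000]
S = R + BᵀPB = [1/2 0; 0 3/2] + [29.0000 58.0000; 58.0000 116.0000] = [29.5000 58.0000; 58.0000 117.5000]
BᵀPA = [15.0000 -13.0000; 30.0000 -26.0000]
K = S⁻¹·BᵀPA = [0.2200 -0.1907; 0.1467 -0.1271]
A−BK = [0.5134 1.5550; -0.9731 -2.8900]
AᵀP(A−BK) = [1.2983 3.6748; 3.6748 11.2152]
P' = Q + AᵀP(A−BK) = [12.5483 5.1748; 5.1748 12.2152]
tr(P') = 24.7634

24.7634


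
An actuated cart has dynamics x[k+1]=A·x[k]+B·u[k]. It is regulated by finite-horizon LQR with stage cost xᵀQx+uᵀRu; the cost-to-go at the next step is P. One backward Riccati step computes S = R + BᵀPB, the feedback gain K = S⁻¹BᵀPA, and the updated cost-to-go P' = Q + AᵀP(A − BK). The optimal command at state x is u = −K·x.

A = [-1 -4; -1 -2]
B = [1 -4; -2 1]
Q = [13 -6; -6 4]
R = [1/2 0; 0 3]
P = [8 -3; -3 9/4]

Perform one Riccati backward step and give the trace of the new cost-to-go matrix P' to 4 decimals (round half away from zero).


23.3357

BᵀP = [14.0000 -7.5000; -35.0000 14.2500]
S = R + BᵀPB = [1/2 0; 0 3] + [29.0000 -63.5000; -63.5000 154.2500] = [29.5000 -63.5000; -63.5000 157.2500]
BᵀPA = [-6.5000 -41.0000; 20.7500 111.5000]
K = S⁻¹·BᵀPA = [0.4871 1.0435; 0.3287 1.1304]
A−BK = [-0.1725 -0.5217; -0.3544 -1.0435]
AᵀP(A−BK) = [0.5965 1.8261; 1.8261 5.7391]
P' = Q + AᵀP(A−BK) = [13.5965 -4.1739; -4.1739 9.7391]
tr(P') = 23.3357


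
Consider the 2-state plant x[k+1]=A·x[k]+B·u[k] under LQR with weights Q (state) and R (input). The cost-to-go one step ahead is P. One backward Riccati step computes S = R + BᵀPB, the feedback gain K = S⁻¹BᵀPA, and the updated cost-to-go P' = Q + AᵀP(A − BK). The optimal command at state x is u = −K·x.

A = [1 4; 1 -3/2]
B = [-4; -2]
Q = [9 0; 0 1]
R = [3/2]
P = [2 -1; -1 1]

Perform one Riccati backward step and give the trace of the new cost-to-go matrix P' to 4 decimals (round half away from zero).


BᵀP = [-6.0000 2.0000]
S = R + BᵀPB = [3/2] + [20.0000] = [21.5000]
BᵀPA = [-4.0000 -27.0000]
K = S⁻¹·BᵀPA = [-0.1860 -1.2558]
A−BK = [0.2558 -1.0233; 0.6279 -4.0116]
AᵀP(A−BK) = [0.2558 -1.0233; -1.0233 12.3430]
P' = Q + AᵀP(A−BK) = [9.2558 -1.0233; -1.0233 13.3430]
tr(P') = 22.5988

22.5988


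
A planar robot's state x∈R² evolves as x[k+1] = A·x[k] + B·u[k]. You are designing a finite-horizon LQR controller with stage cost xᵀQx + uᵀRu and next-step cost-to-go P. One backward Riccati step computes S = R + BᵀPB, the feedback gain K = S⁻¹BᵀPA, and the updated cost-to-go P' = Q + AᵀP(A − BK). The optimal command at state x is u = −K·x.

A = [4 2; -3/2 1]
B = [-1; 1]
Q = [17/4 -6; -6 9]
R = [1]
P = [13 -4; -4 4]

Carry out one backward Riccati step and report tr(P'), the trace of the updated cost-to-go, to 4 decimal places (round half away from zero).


46.0962

BᵀP = [-17.0000 8.0000]
S = R + BᵀPB = [1] + [25.0000] = [26.0000]
BᵀPA = [-80.0000 -26.0000]
K = S⁻¹·BᵀPA = [-3.0769 -1.0000]
A−BK = [0.9231 1.0000; 1.5769 2.0000]
AᵀP(A−BK) = [18.8462 14.0000; 14.0000 14.0000]
P' = Q + AᵀP(A−BK) = [23.0962 8.0000; 8.0000 23.0000]
tr(P') = 46.0962


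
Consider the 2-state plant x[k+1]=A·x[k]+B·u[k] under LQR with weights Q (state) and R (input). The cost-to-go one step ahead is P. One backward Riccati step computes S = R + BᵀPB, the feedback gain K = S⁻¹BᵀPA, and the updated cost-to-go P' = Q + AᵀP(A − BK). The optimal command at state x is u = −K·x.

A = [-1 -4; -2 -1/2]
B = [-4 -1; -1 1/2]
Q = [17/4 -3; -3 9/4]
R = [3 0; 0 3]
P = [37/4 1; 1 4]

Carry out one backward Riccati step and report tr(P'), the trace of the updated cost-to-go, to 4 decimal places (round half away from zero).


16.8649

BᵀP = [-38.0000 -8.0000; -8.7500 1.0000]
S = R + BᵀPB = [3 0; 0 3] + [160.0000 34.0000; 34.0000 9.2500] = [163.0000 34.0000; 34.0000 12.2500]
BᵀPA = [54.0000 156.0000; 6.7500 34.5000]
K = S⁻¹·BᵀPA = [0.5138 0.8778; -0.8751 0.3800]
A−BK = [0.1802 -0.1088; -1.0486 0.1878]
AᵀP(A−BK) = [7.4103 -0.4657; -0.4657 2.9545]
P' = Q + AᵀP(A−BK) = [11.6603 -3.4657; -3.4657 5.2045]
tr(P') = 16.8649


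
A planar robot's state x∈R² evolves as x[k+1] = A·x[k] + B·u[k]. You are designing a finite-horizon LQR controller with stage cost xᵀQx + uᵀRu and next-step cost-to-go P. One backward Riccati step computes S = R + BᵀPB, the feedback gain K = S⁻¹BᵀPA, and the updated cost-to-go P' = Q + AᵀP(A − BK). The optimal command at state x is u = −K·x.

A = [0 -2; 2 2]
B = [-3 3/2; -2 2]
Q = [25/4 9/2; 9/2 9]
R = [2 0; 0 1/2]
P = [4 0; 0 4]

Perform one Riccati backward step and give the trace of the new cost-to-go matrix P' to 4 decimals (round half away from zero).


BᵀP = [-12.0000 -8.0000; 6.0000 8.0000]
S = R + BᵀPB = [2 0; 0 1/2] + [52.0000 -34.0000; -34.0000 25.0000] = [54.0000 -34.0000; -34.0000 25.5000]
BᵀPA = [-16.0000 8.0000; 16.0000 4.0000]
K = S⁻¹·BᵀPA = [0.6154 1.5385; 1.4480 2.2081]
A−BK = [-0.3258 -0.6968; 0.3348 0.6606]
AᵀP(A−BK) = [2.6787 5.2851; 5.2851 10.8597]
P' = Q + AᵀP(A−BK) = [8.9287 9.7851; 9.7851 19.8597]
tr(P') = 28.7885

28.7885


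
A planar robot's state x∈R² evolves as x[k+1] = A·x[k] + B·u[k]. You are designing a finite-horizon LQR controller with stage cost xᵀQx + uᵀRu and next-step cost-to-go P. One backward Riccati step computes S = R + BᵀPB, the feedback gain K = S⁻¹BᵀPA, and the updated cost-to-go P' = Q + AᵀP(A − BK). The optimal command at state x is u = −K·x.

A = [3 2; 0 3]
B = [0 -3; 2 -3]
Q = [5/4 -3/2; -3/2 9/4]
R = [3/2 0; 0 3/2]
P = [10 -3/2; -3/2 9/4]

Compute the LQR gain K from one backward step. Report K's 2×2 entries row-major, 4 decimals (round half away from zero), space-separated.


BᵀP = [-3.0000 4.5000; -25.5000 -2.2500]
S = R + BᵀPB = [3/2 0; 0 3/2] + [9.0000 -4.5000; -4.5000 83.2500] = [10.5000 -4.5000; -4.5000 84.7500]
BᵀPA = [-9.0000 7.5000; -76.5000 -57.7500]
K = S⁻¹·BᵀPA = [-1.2730 0.4321; -0.9702 -0.6585]
A−BK = [0.0893 0.0246; -0.3648 0.1604]
AᵀP(A−BK) = [4.3195 0.0155; 0.0155 0.9825]
P' = Q + AᵀP(A−BK) = [5.5695 -1.4845; -1.4845 3.2325]
tr(P') = 8.8021

-1.2730 0.4321 -0.9702 -0.6585


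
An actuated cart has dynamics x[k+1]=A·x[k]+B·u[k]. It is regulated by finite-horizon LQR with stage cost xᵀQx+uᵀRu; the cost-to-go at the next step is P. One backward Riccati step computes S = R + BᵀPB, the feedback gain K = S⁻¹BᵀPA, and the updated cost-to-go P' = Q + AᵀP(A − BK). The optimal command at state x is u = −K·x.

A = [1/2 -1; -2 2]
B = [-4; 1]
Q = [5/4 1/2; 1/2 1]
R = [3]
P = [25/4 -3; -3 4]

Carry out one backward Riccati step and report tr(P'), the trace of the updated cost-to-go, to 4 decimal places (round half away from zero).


BᵀP = [-28.0000 16.0000]
S = R + BᵀPB = [3] + [128.0000] = [131.0000]
BᵀPA = [-46.0000 60.0000]
K = S⁻¹·BᵀPA = [-0.3511 0.4580]
A−BK = [-0.9046 0.8321; -1.6489 1.5420]
AᵀP(A−BK) = [7.4098 -7.0563; -7.0563 6.7691]
P' = Q + AᵀP(A−BK) = [8.6598 -6.5563; -6.5563 7.7691]
tr(P') = 16.4289

16.4289


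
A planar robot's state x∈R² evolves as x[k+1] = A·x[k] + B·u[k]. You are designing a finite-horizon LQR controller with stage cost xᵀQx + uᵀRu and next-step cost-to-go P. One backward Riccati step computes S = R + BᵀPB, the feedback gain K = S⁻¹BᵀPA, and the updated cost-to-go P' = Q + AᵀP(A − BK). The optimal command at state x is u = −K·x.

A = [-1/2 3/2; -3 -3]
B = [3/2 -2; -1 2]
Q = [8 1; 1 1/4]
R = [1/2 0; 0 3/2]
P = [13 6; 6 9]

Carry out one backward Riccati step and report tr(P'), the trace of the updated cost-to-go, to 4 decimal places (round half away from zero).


58.1942

BᵀP = [13.5000 0.0000; -14.0000 6.0000]
S = R + BᵀPB = [1/2 0; 0 3/2] + [20.2500 -27.0000; -27.0000 40.0000] = [20.7500 -27.0000; -27.0000 41.5000]
BᵀPA = [-6.7500 20.2500; -11.0000 -39.0000]
K = S⁻¹·BᵀPA = [-4.3680 -1.6093; -3.1069 -1.9868]
A−BK = [-0.1618 -0.0596; -1.1542 -0.6358]
AᵀP(A−BK) = [38.5899 20.5331; 20.5331 11.3543]
P' = Q + AᵀP(A−BK) = [46.5899 21.5331; 21.5331 11.6043]
tr(P') = 58.1942


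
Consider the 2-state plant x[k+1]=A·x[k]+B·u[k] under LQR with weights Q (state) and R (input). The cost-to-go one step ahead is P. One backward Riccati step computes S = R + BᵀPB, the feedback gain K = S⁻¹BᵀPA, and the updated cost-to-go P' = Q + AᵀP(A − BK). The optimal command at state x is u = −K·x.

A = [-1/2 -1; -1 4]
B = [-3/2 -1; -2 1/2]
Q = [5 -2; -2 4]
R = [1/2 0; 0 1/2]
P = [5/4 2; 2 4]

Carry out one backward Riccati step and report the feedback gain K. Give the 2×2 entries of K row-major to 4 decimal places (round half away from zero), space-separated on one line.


0.4458 -1.2289 -0.0562 0.9478

BᵀP = [-5.8750 -11.0000; -0.2500 0.0000]
S = R + BᵀPB = [1/2 0; 0 1/2] + [30.8125 0.3750; 0.3750 0.2500] = [31.3125 0.3750; 0.3750 0.7500]
BᵀPA = [13.9375 -38.1250; 0.1250 0.2500]
K = S⁻¹·BᵀPA = [0.4458 -1.2289; -0.0562 0.9478]
A−BK = [0.1124 -1.8956; -0.0803 1.0683]
AᵀP(A−BK) = [0.1064 -0.3655; -0.3655 2.1606]
P' = Q + AᵀP(A−BK) = [5.1064 -2.3655; -2.3655 6.1606]
tr(P') = 11.2671


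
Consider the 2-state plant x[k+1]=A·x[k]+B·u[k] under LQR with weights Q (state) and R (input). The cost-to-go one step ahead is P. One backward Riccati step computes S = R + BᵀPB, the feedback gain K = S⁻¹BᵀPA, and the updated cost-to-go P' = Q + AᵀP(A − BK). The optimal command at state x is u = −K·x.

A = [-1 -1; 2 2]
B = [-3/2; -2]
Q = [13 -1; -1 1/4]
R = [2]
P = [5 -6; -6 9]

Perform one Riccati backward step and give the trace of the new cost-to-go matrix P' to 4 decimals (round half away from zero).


BᵀP = [4.5000 -9.0000]
S = R + BᵀPB = [2] + [11.2500] = [13.2500]
BᵀPA = [-22.5000 -22.5000]
K = S⁻¹·BᵀPA = [-1.6981 -1.6981]
A−BK = [-3.5472 -3.5472; -1.3962 -1.3962]
AᵀP(A−BK) = [26.7925 26.7925; 26.7925 26.7925]
P' = Q + AᵀP(A−BK) = [39.7925 25.7925; 25.7925 27.0425]
tr(P') = 66.8349

66.8349


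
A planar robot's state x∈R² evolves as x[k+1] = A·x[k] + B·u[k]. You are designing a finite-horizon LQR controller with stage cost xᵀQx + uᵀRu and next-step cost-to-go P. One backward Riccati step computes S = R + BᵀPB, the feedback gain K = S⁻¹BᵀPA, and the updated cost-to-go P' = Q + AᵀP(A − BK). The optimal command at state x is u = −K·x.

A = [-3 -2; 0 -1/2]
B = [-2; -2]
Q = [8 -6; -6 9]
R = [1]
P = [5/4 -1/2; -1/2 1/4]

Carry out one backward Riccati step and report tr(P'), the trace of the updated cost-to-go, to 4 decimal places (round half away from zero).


BᵀP = [-1.5000 0.5000]
S = R + BᵀPB = [1] + [2.0000] = [3.0000]
BᵀPA = [4.5000 2.7500]
K = S⁻¹·BᵀPA = [1.5000 0.9167]
A−BK = [0.0000 -0.1667; 3.0000 1.3333]
AᵀP(A−BK) = [4.5000 2.6250; 2.6250 1.5417]
P' = Q + AᵀP(A−BK) = [12.5000 -3.3750; -3.3750 10.5417]
tr(P') = 23.0417

23.0417


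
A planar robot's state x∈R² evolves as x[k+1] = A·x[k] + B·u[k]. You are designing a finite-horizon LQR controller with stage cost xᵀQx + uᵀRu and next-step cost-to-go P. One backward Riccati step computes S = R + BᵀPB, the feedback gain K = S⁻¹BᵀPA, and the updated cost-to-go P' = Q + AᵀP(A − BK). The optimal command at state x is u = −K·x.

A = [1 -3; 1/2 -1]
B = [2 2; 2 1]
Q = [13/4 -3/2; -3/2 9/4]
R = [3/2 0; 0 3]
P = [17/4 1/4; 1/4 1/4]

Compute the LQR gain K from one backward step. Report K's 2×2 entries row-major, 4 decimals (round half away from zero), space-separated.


0.2973 -0.8553 0.1636 -0.5059

BᵀP = [9.0000 1.0000; 8.7500 0.7500]
S = R + BᵀPB = [3/2 0; 0 3] + [20.0000 19.0000; 19.0000 18.2500] = [21.5000 19.0000; 19.0000 21.2500]
BᵀPA = [9.5000 -28.0000; 9.1250 -27.0000]
K = S⁻¹·BᵀPA = [0.2973 -0.8553; 0.1636 -0.5059]
A−BK = [0.0782 -0.2777; -0.2581 1.2164]
AᵀP(A−BK) = [0.2454 -0.7588; -0.7588 2.3937]
P' = Q + AᵀP(A−BK) = [3.4954 -2.2588; -2.2588 4.6437]
tr(P') = 8.1392


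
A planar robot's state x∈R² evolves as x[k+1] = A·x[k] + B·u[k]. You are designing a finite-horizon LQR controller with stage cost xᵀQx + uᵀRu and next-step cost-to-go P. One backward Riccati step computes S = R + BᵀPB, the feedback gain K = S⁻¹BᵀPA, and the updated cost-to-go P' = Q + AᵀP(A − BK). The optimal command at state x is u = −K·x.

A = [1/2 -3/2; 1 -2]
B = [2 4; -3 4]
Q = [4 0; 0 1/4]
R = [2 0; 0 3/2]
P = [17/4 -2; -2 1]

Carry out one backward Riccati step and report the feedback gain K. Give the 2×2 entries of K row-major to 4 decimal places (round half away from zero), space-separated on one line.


BᵀP = [14.5000 -7.0000; 9.0000 -4.0000]
S = R + BᵀPB = [2 0; 0 3/2] + [50.0000 30.0000; 30.0000 20.0000] = [52.0000 30.0000; 30.0000 21.5000]
BᵀPA = [0.2500 -7.7500; 0.5000 -5.5000]
K = S⁻¹·BᵀPA = [-0.0442 -0.0075; 0.0849 -0.2454]
A−BK = [0.2489 -0.5034; 0.5281 -1.0407]
AᵀP(A−BK) = [0.0311 -0.0629; -0.0629 0.1550]
P' = Q + AᵀP(A−BK) = [4.0311 -0.0629; -0.0629 0.4050]
tr(P') = 4.4361

-0.0442 -0.0075 0.0849 -0.2454


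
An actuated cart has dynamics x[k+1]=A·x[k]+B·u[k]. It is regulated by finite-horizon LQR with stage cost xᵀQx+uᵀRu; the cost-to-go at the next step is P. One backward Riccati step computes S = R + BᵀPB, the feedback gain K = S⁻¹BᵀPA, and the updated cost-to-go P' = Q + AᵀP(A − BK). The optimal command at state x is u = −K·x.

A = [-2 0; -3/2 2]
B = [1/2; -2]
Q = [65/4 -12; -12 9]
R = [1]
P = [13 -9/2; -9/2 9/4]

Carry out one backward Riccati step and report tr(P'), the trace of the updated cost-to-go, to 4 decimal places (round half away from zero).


36.5365

BᵀP = [15.5000 -6.7500]
S = R + BᵀPB = [1] + [21.2500] = [22.2500]
BᵀPA = [-20.8750 -13.5000]
K = S⁻¹·BᵀPA = [-0.9382 -0.6067]
A−BK = [-1.5309 0.3034; -3.3764 0.7865]
AᵀP(A−BK) = [10.4775 -1.4157; -1.4157 0.8090]
P' = Q + AᵀP(A−BK) = [26.7275 -13.4157; -13.4157 9.8090]
tr(P') = 36.5365


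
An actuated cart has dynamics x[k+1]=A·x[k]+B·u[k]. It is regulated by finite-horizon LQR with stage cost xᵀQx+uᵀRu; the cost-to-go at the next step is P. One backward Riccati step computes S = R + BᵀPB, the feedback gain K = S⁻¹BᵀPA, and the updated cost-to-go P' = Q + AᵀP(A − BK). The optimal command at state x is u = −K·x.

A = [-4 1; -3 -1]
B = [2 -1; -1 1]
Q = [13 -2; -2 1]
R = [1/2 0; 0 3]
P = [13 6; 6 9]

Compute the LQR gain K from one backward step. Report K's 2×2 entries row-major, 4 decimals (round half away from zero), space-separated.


-4.2015 0.2569 -4.0327 -0.4332

BᵀP = [20.0000 3.0000; -7.0000 3.0000]
S = R + BᵀPB = [1/2 0; 0 3] + [37.0000 -17.0000; -17.0000 10.0000] = [37.5000 -17.0000; -17.0000 13.0000]
BᵀPA = [-89.0000 17.0000; 19.0000 -10.0000]
K = S⁻¹·BᵀPA = [-4.2015 0.2569; -4.0327 -0.4332]
A−BK = [0.3703 0.0529; -3.1688 -0.3098]
AᵀP(A−BK) = [135.6877 12.0982; 12.0982 1.2997]
P' = Q + AᵀP(A−BK) = [148.6877 10.0982; 10.0982 2.2997]
tr(P') = 150.9874


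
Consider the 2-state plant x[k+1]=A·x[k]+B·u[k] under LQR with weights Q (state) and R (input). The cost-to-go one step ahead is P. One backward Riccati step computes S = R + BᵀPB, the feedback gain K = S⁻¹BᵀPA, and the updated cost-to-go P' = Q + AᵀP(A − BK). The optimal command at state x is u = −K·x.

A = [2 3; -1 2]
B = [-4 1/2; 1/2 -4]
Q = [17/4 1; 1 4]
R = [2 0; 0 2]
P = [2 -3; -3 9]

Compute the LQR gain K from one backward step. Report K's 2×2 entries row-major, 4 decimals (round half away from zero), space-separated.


-0.4293 -0.6941 0.2090 -0.5369

BᵀP = [-9.5000 16.5000; 13.0000 -37.5000]
S = R + BᵀPB = [2 0; 0 2] + [46.2500 -70.7500; -70.7500 156.5000] = [48.2500 -70.7500; -70.7500 158.5000]
BᵀPA = [-35.5000 4.5000; 63.5000 -36.0000]
K = S⁻¹·BᵀPA = [-0.4293 -0.6941; 0.2090 -0.5369]
A−BK = [0.1785 0.4922; 0.0507 0.1993]
AᵀP(A−BK) = [0.4884 0.4565; 0.4565 1.7935]
P' = Q + AᵀP(A−BK) = [4.7384 1.4565; 1.4565 5.7935]
tr(P') = 10.5319


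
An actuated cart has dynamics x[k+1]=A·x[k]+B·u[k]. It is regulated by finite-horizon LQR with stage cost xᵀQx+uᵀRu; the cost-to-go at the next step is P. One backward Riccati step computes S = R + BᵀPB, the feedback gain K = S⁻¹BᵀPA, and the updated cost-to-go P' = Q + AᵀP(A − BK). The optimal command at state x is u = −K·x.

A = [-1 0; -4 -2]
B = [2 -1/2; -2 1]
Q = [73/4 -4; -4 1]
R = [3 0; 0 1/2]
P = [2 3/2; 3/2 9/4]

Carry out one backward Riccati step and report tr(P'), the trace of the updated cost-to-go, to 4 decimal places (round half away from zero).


BᵀP = [1.0000 -1.5000; 0.5000 1.5000]
S = R + BᵀPB = [3 0; 0 1/2] + [5.0000 -2.0000; -2.0000 1.2500] = [8.0000 -2.0000; -2.0000 1.7500]
BᵀPA = [5.0000 3.0000; -6.5000 -3.0000]
K = S⁻¹·BᵀPA = [-0.4250 -0.0750; -4.2000 -1.8000]
A−BK = [-2.2500 -0.7500; -0.6500 -0.3500]
AᵀP(A−BK) = [24.8250 9.6750; 9.6750 3.8250]
P' = Q + AᵀP(A−BK) = [43.0750 5.6750; 5.6750 4.8250]
tr(P') = 47.9000

47.9000


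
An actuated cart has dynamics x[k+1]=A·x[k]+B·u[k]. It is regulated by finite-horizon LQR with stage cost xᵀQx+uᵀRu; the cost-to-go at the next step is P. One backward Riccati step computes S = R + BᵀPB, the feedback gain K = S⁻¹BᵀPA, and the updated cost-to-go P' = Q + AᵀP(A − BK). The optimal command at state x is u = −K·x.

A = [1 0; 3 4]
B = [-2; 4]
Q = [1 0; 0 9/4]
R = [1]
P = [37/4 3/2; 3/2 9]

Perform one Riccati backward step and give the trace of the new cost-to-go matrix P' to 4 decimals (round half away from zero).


88.8655

BᵀP = [-12.5000 33.0000]
S = R + BᵀPB = [1] + [157.0000] = [158.0000]
BᵀPA = [86.5000 132.0000]
K = S⁻¹·BᵀPA = [0.5475 0.8354]
A−BK = [2.0949 1.6709; 0.8101 0.6582]
AᵀP(A−BK) = [51.8940 41.7342; 41.7342 33.7215]
P' = Q + AᵀP(A−BK) = [52.8940 41.7342; 41.7342 35.9715]
tr(P') = 88.8655


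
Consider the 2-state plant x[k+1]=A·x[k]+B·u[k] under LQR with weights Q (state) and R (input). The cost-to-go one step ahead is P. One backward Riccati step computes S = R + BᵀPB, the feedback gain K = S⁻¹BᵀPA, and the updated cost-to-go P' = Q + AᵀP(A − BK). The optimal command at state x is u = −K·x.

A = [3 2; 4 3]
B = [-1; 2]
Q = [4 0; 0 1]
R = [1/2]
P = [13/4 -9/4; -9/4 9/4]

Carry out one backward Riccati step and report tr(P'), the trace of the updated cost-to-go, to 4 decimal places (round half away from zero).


BᵀP = [-7.7500 6.7500]
S = R + BᵀPB = [1/2] + [21.2500] = [21.7500]
BᵀPA = [3.7500 4.7500]
K = S⁻¹·BᵀPA = [0.1724 0.2184]
A−BK = [3.1724 2.2184; 3.6552 2.5632]
AᵀP(A−BK) = [10.6034 7.4310; 7.4310 5.2126]
P' = Q + AᵀP(A−BK) = [14.6034 7.4310; 7.4310 6.2126]
tr(P') = 20.8161

20.8161


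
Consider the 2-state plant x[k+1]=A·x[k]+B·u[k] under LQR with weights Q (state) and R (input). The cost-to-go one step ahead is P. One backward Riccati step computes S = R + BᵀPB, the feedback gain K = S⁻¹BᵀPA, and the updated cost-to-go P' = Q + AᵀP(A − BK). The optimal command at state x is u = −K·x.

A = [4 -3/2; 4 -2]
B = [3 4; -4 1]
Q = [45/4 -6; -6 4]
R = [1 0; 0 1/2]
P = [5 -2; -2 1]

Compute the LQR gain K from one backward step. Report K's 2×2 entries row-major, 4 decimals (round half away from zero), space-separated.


-0.4200 0.2417 1.1975 -0.5010

BᵀP = [23.0000 -10.0000; 18.0000 -7.0000]
S = R + BᵀPB = [1 0; 0 1/2] + [109.0000 82.0000; 82.0000 65.0000] = [110.0000 82.0000; 82.0000 65.5000]
BᵀPA = [52.0000 -14.5000; 44.0000 -13.0000]
K = S⁻¹·BᵀPA = [-0.4200 0.2417; 1.1975 -0.5010]
A−BK = [0.4699 -0.2209; 1.1227 -0.5322]
AᵀP(A−BK) = [1.1476 -0.5218; -0.5218 0.2409]
P' = Q + AᵀP(A−BK) = [12.3976 -6.5218; -6.5218 4.2409]
tr(P') = 16.6385


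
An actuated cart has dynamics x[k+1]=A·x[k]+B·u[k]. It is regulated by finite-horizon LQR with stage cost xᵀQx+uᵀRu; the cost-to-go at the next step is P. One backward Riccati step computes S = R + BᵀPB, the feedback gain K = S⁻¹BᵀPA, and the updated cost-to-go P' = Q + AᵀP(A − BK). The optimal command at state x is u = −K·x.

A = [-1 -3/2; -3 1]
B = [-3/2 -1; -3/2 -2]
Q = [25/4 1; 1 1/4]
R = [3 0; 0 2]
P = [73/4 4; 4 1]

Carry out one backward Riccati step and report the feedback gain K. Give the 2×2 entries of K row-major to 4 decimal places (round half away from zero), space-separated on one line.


BᵀP = [-33.3750 -7.5000; -26.2500 -6.0000]
S = R + BᵀPB = [3 0; 0 2] + [61.3125 48.3750; 48.3750 38.2500] = [64.3125 48.3750; 48.3750 40.2500]
BᵀPA = [55.8750 42.5625; 44.2500 33.3750]
K = S⁻¹·BᵀPA = [0.4362 0.3970; 0.5751 0.3521]
A−BK = [0.2294 -0.5525; -1.1955 2.2996]
AᵀP(A−BK) = [1.4279 0.6143; 0.6143 1.4155]
P' = Q + AᵀP(A−BK) = [7.6779 1.6143; 1.6143 1.6655]
tr(P') = 9.3434

0.4362 0.3970 0.5751 0.3521


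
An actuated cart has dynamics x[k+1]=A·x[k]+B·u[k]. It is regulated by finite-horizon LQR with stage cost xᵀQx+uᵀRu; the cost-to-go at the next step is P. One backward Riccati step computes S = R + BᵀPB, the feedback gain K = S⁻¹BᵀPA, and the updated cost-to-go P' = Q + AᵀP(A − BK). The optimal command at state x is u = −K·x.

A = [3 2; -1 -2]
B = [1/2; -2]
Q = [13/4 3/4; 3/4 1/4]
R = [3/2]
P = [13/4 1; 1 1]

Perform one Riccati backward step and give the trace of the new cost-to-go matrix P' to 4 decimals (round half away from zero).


BᵀP = [-0.3750 -1.5000]
S = R + BᵀPB = [3/2] + [2.8125] = [4.3125]
BᵀPA = [0.3750 2.2500]
K = S⁻¹·BᵀPA = [0.0870 0.5217]
A−BK = [2.9565 1.7391; -0.8261 -0.9565]
AᵀP(A−BK) = [24.2174 13.3043; 13.3043 7.8261]
P' = Q + AᵀP(A−BK) = [27.4674 14.0543; 14.0543 8.0761]
tr(P') = 35.5435

35.5435


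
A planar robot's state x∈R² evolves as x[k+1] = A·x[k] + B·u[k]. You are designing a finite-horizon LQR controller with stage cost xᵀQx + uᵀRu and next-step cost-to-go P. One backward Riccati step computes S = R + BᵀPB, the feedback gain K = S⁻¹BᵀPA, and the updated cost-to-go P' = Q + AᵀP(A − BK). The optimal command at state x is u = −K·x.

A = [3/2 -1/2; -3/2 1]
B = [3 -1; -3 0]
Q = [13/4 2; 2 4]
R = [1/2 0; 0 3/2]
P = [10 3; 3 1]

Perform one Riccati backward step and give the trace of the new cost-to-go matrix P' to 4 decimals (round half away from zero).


BᵀP = [21.0000 6.0000; -10.0000 -3.0000]
S = R + BᵀPB = [1/2 0; 0 3/2] + [45.0000 -21.0000; -21.0000 10.0000] = [45.5000 -21.0000; -21.0000 11.5000]
BᵀPA = [22.5000 -4.5000; -10.5000 2.0000]
K = S⁻¹·BᵀPA = [0.4650 -0.1185; -0.0638 -0.0426]
A−BK = [0.0410 -0.1869; -0.1049 0.6444]
AᵀP(A−BK) = [0.1163 -0.0296; -0.0296 0.0517]
P' = Q + AᵀP(A−BK) = [3.3663 1.9704; 1.9704 4.0517]
tr(P') = 7.4179

7.4179


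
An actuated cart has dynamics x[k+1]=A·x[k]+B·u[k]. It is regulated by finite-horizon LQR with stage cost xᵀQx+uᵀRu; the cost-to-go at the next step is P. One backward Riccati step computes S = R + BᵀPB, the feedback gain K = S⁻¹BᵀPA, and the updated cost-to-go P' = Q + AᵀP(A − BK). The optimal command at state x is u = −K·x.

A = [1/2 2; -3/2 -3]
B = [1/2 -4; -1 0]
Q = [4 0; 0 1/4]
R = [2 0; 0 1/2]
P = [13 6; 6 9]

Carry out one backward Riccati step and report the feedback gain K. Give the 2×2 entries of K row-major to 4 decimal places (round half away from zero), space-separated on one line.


BᵀP = [0.5000 -6.0000; -52.0000 -24.0000]
S = R + BᵀPB = [2 0; 0 1/2] + [6.2500 -2.0000; -2.0000 208.0000] = [8.2500 -2.0000; -2.0000 208.5000]
BᵀPA = [9.2500 19.0000; 10.0000 -32.0000]
K = S⁻¹·BᵀPA = [1.1355 2.2711; 0.0589 -0.1317]
A−BK = [0.1677 0.3377; -0.3645 -0.7289]
AᵀP(A−BK) = [3.4083 6.8092; 6.8092 13.6349]
P' = Q + AᵀP(A−BK) = [7.4083 6.8092; 6.8092 13.8849]
tr(P') = 21.2931

1.1355 2.2711 0.0589 -0.1317


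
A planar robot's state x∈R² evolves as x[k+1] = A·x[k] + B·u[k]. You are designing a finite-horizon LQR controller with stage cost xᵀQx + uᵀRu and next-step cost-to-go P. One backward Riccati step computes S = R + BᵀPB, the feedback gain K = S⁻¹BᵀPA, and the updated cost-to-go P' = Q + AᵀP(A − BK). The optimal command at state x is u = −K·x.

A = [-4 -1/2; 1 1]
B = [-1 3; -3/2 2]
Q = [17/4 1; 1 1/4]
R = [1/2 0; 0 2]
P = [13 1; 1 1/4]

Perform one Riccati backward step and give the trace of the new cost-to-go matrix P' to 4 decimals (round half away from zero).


BᵀP = [-14.5000 -1.3750; 41.0000 3.5000]
S = R + BᵀPB = [1/2 0; 0 2] + [16.5625 -46.2500; -46.2500 130.0000] = [17.0625 -46.2500; -46.2500 132.0000]
BᵀPA = [56.6250 5.8750; -160.5000 -17.0000]
K = S⁻¹·BᵀPA = [0.4539 -0.0950; -1.0569 -0.1621]
A−BK = [-0.3755 -0.1088; 3.7946 1.1817]
AᵀP(A−BK) = [4.9199 1.1165; 1.1165 0.3029]
P' = Q + AᵀP(A−BK) = [9.1699 2.1165; 2.1165 0.5529]
tr(P') = 9.7228

9.7228


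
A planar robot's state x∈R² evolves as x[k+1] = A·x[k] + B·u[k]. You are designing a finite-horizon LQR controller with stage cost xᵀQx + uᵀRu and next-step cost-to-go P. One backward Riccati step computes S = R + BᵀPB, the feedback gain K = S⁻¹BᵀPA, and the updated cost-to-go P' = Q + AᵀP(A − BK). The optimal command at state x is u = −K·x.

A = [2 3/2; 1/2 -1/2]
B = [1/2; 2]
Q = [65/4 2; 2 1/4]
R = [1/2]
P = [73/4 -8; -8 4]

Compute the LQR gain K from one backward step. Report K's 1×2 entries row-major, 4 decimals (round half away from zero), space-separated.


-2.3210 -2.4321

BᵀP = [-6.8750 4.0000]
S = R + BᵀPB = [1/2] + [4.5625] = [5.0625]
BᵀPA = [-11.7500 -12.3125]
K = S⁻¹·BᵀPA = [-2.3210 -2.4321]
A−BK = [3.1605 2.7160; 5.1420 4.3642]
AᵀP(A−BK) = [30.7284 27.1728; 27.1728 24.1173]
P' = Q + AᵀP(A−BK) = [46.9784 29.1728; 29.1728 24.3673]
tr(P') = 71.3457


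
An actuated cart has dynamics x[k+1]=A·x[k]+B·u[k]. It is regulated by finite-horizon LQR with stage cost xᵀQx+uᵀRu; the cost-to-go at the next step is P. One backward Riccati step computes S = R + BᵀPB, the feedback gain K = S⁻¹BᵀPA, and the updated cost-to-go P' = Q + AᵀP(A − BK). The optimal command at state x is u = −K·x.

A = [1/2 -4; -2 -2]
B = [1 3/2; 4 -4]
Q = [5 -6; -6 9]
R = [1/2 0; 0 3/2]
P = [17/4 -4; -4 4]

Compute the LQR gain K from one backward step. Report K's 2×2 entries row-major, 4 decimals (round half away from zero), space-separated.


BᵀP = [-11.7500 12.0000; 22.3750 -22.0000]
S = R + BᵀPB = [1/2 0; 0 3/2] + [36.2500 -65.6250; -65.6250 121.5625] = [36.7500 -65.6250; -65.6250 123.0625]
BᵀPA = [-29.8750 23.0000; 55.1875 -45.5000]
K = S⁻¹·BᵀPA = [-0.2539 -0.7202; 0.3131 -0.7538]
A−BK = [0.2843 -2.1491; 0.2678 -2.1343]
AᵀP(A−BK) = [0.2005 -0.4163; -0.4163 2.2672]
P' = Q + AᵀP(A−BK) = [5.2005 -6.4163; -6.4163 11.2672]
tr(P') = 16.4677

-0.2539 -0.7202 0.3131 -0.7538


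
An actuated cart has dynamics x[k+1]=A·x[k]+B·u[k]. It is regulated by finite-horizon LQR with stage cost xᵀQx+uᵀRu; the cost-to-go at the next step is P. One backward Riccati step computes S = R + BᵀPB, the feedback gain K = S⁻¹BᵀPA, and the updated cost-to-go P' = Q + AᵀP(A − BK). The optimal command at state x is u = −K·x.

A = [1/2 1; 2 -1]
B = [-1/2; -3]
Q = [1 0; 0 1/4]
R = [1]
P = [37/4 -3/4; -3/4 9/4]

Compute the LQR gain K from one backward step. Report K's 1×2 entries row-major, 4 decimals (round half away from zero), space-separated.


-0.6540 0.1877

BᵀP = [-2.3750 -6.3750]
S = R + BᵀPB = [1] + [20.3125] = [21.3125]
BᵀPA = [-13.9375 4.0000]
K = S⁻¹·BᵀPA = [-0.6540 0.1877]
A−BK = [0.1730 1.0938; 0.0381 -0.4370]
AᵀP(A−BK) = [0.6979 1.6158; 1.6158 12.2493]
P' = Q + AᵀP(A−BK) = [1.6979 1.6158; 1.6158 12.4993]
tr(P') = 14.1972


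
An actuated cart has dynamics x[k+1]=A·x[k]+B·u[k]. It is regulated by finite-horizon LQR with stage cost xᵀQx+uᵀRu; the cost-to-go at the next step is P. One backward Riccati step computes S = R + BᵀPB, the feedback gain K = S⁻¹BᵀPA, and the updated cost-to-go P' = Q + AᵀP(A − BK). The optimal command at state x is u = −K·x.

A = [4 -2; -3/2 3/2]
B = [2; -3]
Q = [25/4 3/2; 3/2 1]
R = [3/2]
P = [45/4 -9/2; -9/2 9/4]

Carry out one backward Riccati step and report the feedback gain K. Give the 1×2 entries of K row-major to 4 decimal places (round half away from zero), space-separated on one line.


1.3882 -0.7919

BᵀP = [36.0000 -15.7500]
S = R + BᵀPB = [3/2] + [119.2500] = [120.7500]
BᵀPA = [167.6250 -95.6250]
K = S⁻¹·BᵀPA = [1.3882 -0.7919]
A−BK = [1.2236 -0.4161; 2.6646 -0.8758]
AᵀP(A−BK) = [6.3657 -2.8160; -2.8160 1.3346]
P' = Q + AᵀP(A−BK) = [12.6157 -1.3160; -1.3160 2.3346]
tr(P') = 14.9503


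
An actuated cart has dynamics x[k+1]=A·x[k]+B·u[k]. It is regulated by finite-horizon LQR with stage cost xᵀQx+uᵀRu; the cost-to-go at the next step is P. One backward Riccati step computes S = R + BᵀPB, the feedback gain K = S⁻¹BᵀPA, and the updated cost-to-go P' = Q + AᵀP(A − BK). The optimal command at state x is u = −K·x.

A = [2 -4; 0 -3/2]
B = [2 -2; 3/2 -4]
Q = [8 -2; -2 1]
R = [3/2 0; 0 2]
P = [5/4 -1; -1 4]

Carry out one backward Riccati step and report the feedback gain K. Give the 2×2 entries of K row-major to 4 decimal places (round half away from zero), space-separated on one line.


0.8262 -1.4106 0.3249 -0.1889

BᵀP = [1.0000 4.0000; 1.5000 -14.0000]
S = R + BᵀPB = [3/2 0; 0 2] + [8.0000 -18.0000; -18.0000 53.0000] = [9.5000 -18.0000; -18.0000 55.0000]
BᵀPA = [2.0000 -10.0000; 3.0000 15.0000]
K = S⁻¹·BᵀPA = [0.8262 -1.4106; 0.3249 -0.1889]
A−BK = [0.9975 -1.5567; 0.0605 -0.1398]
AᵀP(A−BK) = [2.3728 -3.6121; -3.6121 5.7280]
P' = Q + AᵀP(A−BK) = [10.3728 -5.6121; -5.6121 6.7280]
tr(P') = 17.1008
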